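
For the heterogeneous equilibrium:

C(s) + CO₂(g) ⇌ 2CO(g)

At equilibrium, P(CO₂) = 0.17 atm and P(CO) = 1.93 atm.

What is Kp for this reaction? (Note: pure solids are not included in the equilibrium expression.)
K_p = 21.911

Solid C is excluded.
Kp = P(CO)²/P(CO₂) = (1.93)²/0.17 = 3.725/0.17 = 21.911.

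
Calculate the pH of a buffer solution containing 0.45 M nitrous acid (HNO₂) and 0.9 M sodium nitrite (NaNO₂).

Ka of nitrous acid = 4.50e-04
pH = 3.65

pKa = -log(4.50e-04) = 3.35. pH = pKa + log([A⁻]/[HA]) = 3.35 + log(0.9/0.45)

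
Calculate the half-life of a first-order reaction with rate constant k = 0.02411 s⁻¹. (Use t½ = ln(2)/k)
28.75 s

t½ = ln(2)/k = 0.6931/0.02411 = 28.75 s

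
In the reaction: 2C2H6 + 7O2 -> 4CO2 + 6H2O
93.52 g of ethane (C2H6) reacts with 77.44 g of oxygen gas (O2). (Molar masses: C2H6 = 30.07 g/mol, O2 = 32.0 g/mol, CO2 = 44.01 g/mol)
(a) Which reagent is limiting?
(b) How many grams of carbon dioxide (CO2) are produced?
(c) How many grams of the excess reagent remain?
(a) O2, (b) 60.86 g, (c) 72.73 g

Moles of C2H6 = 93.52 g ÷ 30.07 g/mol = 3.11008 mol
Moles of O2 = 77.44 g ÷ 32.0 g/mol = 2.42 mol
Moles ÷ coefficient: C2H6: 3.11008/2 = 1.555, O2: 2.42/7 = 0.3457
(a) O2 has the smaller value, so O2 is the limiting reagent.
(b) Moles of CO2 = 2.42 mol O2 × (4/7) = 1.38286 mol; mass = 1.38286 mol × 44.01 g/mol = 60.86 g
(c) C2H6 consumed = 2.42 × (2/7) = 0.691429 mol; remaining = 3.11008 − 0.691429 = 2.41865 mol; mass = 2.41865 mol × 30.07 g/mol = 72.73 g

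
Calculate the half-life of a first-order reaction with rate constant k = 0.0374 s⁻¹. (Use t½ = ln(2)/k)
18.53 s

t½ = ln(2)/k = 0.6931/0.0374 = 18.53 s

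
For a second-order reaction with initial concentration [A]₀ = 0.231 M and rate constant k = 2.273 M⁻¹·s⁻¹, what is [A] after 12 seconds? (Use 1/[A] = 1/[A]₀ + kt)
0.0316 M

1/[A] = 1/[A]₀ + k·t = 1/0.231 + (2.273)·(12) = 4.3290 + 27.2760 = 31.6050
[A] = 1/31.6050 = 0.0316 M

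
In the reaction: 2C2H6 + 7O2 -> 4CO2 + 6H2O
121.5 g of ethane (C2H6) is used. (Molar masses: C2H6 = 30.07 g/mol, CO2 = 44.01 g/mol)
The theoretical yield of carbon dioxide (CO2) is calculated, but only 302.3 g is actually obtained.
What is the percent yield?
Moles of C2H6 = 121.5 g ÷ 30.07 g/mol = 4.04057 mol
Mole ratio: 4 mol CO2 / 2 mol C2H6
Moles of CO2 = 4.04057 × (4/2) = 8.08114 mol
Theoretical yield = 8.08114 mol × 44.01 g/mol = 355.65 g
Actual yield = 302.3 g
Percent yield = (302.3 / 355.65) × 100% = 85.0%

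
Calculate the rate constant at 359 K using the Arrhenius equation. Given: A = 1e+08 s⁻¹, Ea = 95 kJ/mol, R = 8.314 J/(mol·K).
1.50e-06 s⁻¹

k = A·exp(-Ea/(R·T)) = 1e+08·exp(-95000/(8.314·359)) = 1e+08·exp(-31.8287) = 1e+08·1.5030e-14 = 1.50e-06 s⁻¹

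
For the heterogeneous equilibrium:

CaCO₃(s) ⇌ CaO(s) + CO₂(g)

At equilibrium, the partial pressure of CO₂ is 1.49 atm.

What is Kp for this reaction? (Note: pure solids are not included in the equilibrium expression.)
K_p = 1.49

Solids (CaCO₃, CaO) have activity 1 and are excluded.
Kp = P(CO₂) = 1.49.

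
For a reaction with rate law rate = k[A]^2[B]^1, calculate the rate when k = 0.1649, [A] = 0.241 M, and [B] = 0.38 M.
0.003639 M/s

rate = k·[A]^2·[B]^1 = 0.1649·(0.241)^2·(0.38)^1 = 0.1649·0.058081·0.38 = 0.003639 M/s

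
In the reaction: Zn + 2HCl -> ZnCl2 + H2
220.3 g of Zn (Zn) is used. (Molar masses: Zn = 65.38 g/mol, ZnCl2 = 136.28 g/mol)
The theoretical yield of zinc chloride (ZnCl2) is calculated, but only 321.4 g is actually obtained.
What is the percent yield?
Moles of Zn = 220.3 g ÷ 65.38 g/mol = 3.36953 mol
Mole ratio: 1 mol ZnCl2 / 1 mol Zn
Moles of ZnCl2 = 3.36953 × (1/1) = 3.36953 mol
Theoretical yield = 3.36953 mol × 136.28 g/mol = 459.2 g
Actual yield = 321.4 g
Percent yield = (321.4 / 459.2) × 100% = 70.0%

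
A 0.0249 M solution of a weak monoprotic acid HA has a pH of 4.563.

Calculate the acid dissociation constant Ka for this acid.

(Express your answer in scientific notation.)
K_a = 3.01e-08

[H⁺] = 10^(−pH) = 10^(−4.563) = 2.735e-05 M. For HA ⇌ H⁺ + A⁻, Ka = x²/(C − x) = (2.735e-05)²/(0.0249 − 2.735e-05) = 3.01e-08.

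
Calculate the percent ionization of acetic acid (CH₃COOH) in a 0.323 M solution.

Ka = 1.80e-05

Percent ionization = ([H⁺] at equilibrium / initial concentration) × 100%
Percent ionization = 0.744%

Let x = [H⁺]. Ka = x²/(C - x) ⇒ x² + (1.80e-05)x - (1.80e-05)(0.323) = 0. x = 2.4022e-03. Percent = (2.4022e-03/0.323) × 100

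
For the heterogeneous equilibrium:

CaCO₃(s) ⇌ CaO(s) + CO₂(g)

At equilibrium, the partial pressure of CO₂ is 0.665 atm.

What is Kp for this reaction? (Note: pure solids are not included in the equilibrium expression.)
K_p = 0.665

Solids (CaCO₃, CaO) have activity 1 and are excluded.
Kp = P(CO₂) = 0.665.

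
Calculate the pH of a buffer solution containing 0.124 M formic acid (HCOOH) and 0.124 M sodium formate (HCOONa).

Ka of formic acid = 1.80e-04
pH = 3.74

pKa = -log(1.80e-04) = 3.74. pH = pKa + log([A⁻]/[HA]) = 3.74 + log(0.124/0.124)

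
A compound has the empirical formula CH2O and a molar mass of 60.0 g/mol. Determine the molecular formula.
Empirical formula mass of CH2O = 30.03 g/mol
Multiplier = 60.0 / 30.03 ≈ 2
Molecular formula = (CH2O) × 2 = C2H4O2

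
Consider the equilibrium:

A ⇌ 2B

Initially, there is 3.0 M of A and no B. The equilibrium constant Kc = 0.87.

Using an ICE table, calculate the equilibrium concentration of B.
[B] = 1.413 M

ICE: [A] = 3.0 − x, [B] = 2x.
Kc = (2x)²/(3.0 − x) = 0.87 ⇒ 4x² + 0.87x − 2.61 = 0.
x = (−0.87 + √(0.87² + 4·4·2.61))/(2·4) = (−0.87 + √42.517)/8 = 0.70631.
[B] = 2x = 1.413 M.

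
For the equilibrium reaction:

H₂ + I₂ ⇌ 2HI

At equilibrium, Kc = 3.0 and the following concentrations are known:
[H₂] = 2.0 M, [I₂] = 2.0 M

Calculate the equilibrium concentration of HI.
[HI] = 3.4641 M

Kc = ([HI]^2) / ([H₂] × [I₂]) = 3.0
[HI]^2 = Kc · (reactant terms)/(other product terms) = 3.0 · 4 / 1 = 12
[HI] = (12)^(1/2) = 3.4641 M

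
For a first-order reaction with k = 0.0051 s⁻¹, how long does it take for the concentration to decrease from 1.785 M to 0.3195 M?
337.34 s

From ln[A] = ln[A]₀ - k·t: t = ln([A]₀/[A])/k = ln(1.785/0.3195)/0.0051 = ln(5.5869)/0.0051 = 1.7204/0.0051 = 337.34 s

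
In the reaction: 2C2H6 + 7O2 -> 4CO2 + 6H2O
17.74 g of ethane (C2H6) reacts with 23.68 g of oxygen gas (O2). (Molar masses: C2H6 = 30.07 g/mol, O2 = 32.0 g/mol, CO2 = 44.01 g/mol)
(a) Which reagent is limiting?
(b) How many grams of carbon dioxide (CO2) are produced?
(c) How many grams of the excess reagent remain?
(a) O2, (b) 18.61 g, (c) 11.38 g

Moles of C2H6 = 17.74 g ÷ 30.07 g/mol = 0.589957 mol
Moles of O2 = 23.68 g ÷ 32.0 g/mol = 0.74 mol
Moles ÷ coefficient: C2H6: 0.589957/2 = 0.295, O2: 0.74/7 = 0.1057
(a) O2 has the smaller value, so O2 is the limiting reagent.
(b) Moles of CO2 = 0.74 mol O2 × (4/7) = 0.422857 mol; mass = 0.422857 mol × 44.01 g/mol = 18.61 g
(c) C2H6 consumed = 0.74 × (2/7) = 0.211429 mol; remaining = 0.589957 − 0.211429 = 0.378528 mol; mass = 0.378528 mol × 30.07 g/mol = 11.38 g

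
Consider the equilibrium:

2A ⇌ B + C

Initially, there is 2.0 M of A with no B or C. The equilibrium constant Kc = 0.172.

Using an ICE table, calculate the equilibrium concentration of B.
[B] = 0.453 M

ICE: [A] = 2.0 − 2x, [B] = [C] = x.
Kc = x²/(2.0 − 2x)² = 0.172 ⇒ √Kc = x/(2.0 − 2x).
x = √0.172·2.0/(1 + 2√0.172) = 0.41473·2.0/1.8295 = 0.45339.
[B] = x = 0.453 M.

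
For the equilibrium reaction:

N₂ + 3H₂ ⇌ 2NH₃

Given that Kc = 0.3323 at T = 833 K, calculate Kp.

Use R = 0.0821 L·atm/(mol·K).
K_p = 7.10e-05

Δn = (moles gaseous products) − (moles gaseous reactants) = -2
T = 833 K; RT = 0.0821 × 833 = 68.3893
Kp = Kc·(RT)^Δn = 0.3323 × (68.3893)^-2 = 0.3323 × 0.000213808 = 7.10e-05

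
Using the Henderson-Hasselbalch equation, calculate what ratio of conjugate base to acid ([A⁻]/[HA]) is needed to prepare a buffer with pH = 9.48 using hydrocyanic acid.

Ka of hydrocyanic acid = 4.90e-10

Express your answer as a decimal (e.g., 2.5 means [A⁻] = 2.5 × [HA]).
[A⁻]/[HA] = 1.480

pKa = −log(4.90e-10) = 9.3098. pH = pKa + log([A⁻]/[HA]). 9.48 = 9.3098 + log(ratio). log(ratio) = 9.48 − 9.3098 = 0.1702. ratio = 10^(0.1702) = 1.480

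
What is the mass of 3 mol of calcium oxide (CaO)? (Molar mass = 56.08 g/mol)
Mass = 3 mol × 56.08 g/mol = 168.2 g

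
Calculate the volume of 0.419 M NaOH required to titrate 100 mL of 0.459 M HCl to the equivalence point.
V_{base} = 109.5 mL

At equivalence: moles acid = moles base.
moles HCl = 0.459 M × 0.1 L = 0.0459 mol
V_NaOH = 0.0459 mol ÷ 0.419 M = 0.1095 L = 109.5 mL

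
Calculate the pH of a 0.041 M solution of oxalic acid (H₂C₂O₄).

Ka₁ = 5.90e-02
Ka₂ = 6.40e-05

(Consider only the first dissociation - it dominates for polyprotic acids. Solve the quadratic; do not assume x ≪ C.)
pH = 1.56

x² + Ka₁·x − Ka₁·C = 0 with Ka₁ = 5.90e-02, C = 0.041.
x = (−Ka₁ + √(Ka₁² + 4·Ka₁·C))/2 = 2.7852e-02 M, so pH = 1.56.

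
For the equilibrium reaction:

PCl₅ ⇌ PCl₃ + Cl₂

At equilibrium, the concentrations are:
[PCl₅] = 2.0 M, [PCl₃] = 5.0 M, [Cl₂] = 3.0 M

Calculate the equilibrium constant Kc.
K_c = 7.5000

Kc = ([PCl₃] × [Cl₂]) / ([PCl₅])
   = ((5.0)·(3.0)) / ((2.0))
   = 15 / 2 = 7.5000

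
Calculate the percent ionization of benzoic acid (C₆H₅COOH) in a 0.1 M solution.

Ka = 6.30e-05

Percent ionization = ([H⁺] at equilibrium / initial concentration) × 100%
Percent ionization = 2.48%

Let x = [H⁺]. Ka = x²/(C - x) ⇒ x² + (6.30e-05)x - (6.30e-05)(0.1) = 0. x = 2.4787e-03. Percent = (2.4787e-03/0.1) × 100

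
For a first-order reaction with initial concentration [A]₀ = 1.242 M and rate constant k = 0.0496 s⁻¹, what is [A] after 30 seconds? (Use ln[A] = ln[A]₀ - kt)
0.2805 M

ln[A] = ln[A]₀ - k·t = ln(1.242) - (0.0496)·(30) = 0.2167 - 1.4880 = -1.2713
[A] = e^(-1.2713) = 0.2805 M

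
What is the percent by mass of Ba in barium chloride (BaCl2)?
Mass of Ba in formula = 137.33 × 1 = 137.33 g/mol
Molar mass = 208.23 g/mol
% Ba = (137.33/208.23) × 100% = 65.95%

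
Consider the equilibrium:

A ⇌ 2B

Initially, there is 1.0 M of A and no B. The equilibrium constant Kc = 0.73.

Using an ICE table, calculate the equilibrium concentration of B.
[B] = 0.691 M

ICE: [A] = 1.0 − x, [B] = 2x.
Kc = (2x)²/(1.0 − x) = 0.73 ⇒ 4x² + 0.73x − 0.73 = 0.
x = (−0.73 + √(0.73² + 4·4·0.73))/(2·4) = (−0.73 + √12.213)/8 = 0.34559.
[B] = 2x = 0.691 M.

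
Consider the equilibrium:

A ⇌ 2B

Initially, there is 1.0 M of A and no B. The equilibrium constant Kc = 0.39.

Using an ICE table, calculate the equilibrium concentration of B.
[B] = 0.535 M

ICE: [A] = 1.0 − x, [B] = 2x.
Kc = (2x)²/(1.0 − x) = 0.39 ⇒ 4x² + 0.39x − 0.39 = 0.
x = (−0.39 + √(0.39² + 4·4·0.39))/(2·4) = (−0.39 + √6.3921)/8 = 0.26728.
[B] = 2x = 0.535 M.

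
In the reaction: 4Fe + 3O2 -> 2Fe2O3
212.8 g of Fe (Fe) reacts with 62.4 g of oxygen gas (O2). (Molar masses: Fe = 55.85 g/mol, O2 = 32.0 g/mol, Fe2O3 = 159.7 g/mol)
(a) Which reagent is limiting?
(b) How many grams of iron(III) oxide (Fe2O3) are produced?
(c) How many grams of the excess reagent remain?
(a) O2, (b) 207.6 g, (c) 67.59 g

Moles of Fe = 212.8 g ÷ 55.85 g/mol = 3.81021 mol
Moles of O2 = 62.4 g ÷ 32.0 g/mol = 1.95 mol
Moles ÷ coefficient: Fe: 3.81021/4 = 0.9526, O2: 1.95/3 = 0.65
(a) O2 has the smaller value, so O2 is the limiting reagent.
(b) Moles of Fe2O3 = 1.95 mol O2 × (2/3) = 1.3 mol; mass = 1.3 mol × 159.7 g/mol = 207.6 g
(c) Fe consumed = 1.95 × (4/3) = 2.6 mol; remaining = 3.81021 − 2.6 = 1.21021 mol; mass = 1.21021 mol × 55.85 g/mol = 67.59 g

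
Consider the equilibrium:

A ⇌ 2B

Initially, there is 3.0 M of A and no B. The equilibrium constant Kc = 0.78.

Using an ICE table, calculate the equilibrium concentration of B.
[B] = 1.347 M

ICE: [A] = 3.0 − x, [B] = 2x.
Kc = (2x)²/(3.0 − x) = 0.78 ⇒ 4x² + 0.78x − 2.34 = 0.
x = (−0.78 + √(0.78² + 4·4·2.34))/(2·4) = (−0.78 + √38.048)/8 = 0.67354.
[B] = 2x = 1.347 M.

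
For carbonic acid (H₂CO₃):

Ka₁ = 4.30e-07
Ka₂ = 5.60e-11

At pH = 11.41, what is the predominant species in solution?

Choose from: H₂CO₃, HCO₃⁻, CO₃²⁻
CO₃²⁻

pKa1 = 6.37, pKa2 = 10.25. Each pKa is the crossover between adjacent species; pH = 11.41 lies in the region where CO₃²⁻ predominates.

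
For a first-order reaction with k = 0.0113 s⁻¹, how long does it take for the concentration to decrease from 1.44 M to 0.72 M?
61.34 s

From ln[A] = ln[A]₀ - k·t: t = ln([A]₀/[A])/k = ln(1.44/0.72)/0.0113 = ln(2.0000)/0.0113 = 0.6931/0.0113 = 61.34 s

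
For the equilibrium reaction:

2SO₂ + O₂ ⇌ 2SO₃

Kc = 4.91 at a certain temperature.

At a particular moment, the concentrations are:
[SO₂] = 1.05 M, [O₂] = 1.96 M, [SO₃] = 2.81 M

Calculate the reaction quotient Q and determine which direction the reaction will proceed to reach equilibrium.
Q = 3.654, Q < K, reaction proceeds forward (toward products)

Q = ([SO₃]^2) / ([SO₂]^2 × [O₂])
  = ((2.81)^2) / ((1.05)^2·(1.96)) = 7.8961/2.1609 = 3.654
Since Q = 3.654 < Kc = 4.91, the reaction proceeds forward (toward products) to reach equilibrium.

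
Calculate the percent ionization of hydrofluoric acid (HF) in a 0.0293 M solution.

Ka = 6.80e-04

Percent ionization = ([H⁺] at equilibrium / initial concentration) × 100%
Percent ionization = 14.1%

Let x = [H⁺]. Ka = x²/(C - x) ⇒ x² + (6.80e-04)x - (6.80e-04)(0.0293) = 0. x = 4.1366e-03. Percent = (4.1366e-03/0.0293) × 100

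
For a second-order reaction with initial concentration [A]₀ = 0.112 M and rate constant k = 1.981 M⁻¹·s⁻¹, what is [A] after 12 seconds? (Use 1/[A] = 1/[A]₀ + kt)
0.0306 M

1/[A] = 1/[A]₀ + k·t = 1/0.112 + (1.981)·(12) = 8.9286 + 23.7720 = 32.7006
[A] = 1/32.7006 = 0.0306 M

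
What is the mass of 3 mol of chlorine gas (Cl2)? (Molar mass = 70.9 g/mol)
Mass = 3 mol × 70.9 g/mol = 212.7 g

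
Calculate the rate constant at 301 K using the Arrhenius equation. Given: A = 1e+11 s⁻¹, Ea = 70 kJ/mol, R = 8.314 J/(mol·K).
7.11e-02 s⁻¹

k = A·exp(-Ea/(R·T)) = 1e+11·exp(-70000/(8.314·301)) = 1e+11·exp(-27.9719) = 1e+11·7.1117e-13 = 7.11e-02 s⁻¹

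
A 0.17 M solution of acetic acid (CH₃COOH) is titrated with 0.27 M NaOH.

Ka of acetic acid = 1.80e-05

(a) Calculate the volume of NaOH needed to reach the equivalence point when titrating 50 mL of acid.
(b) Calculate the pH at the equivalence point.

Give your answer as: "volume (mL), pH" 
V = 31.5 mL, pH = 8.88

(a) At equivalence: moles acid = moles base.
moles acid = 0.17 × 0.05 = 0.0085 mol; V_NaOH = 0.0085/0.27 = 0.03148 L = 31.5 mL.
(b) At equivalence, all acid → conjugate base A⁻ at [A⁻] = 0.0085/0.08148 = 0.1043 M.
Kb = Kw/Ka = 1.0e-14/1.80e-05 = 5.556e-10; [OH⁻] = √(Kb·[A⁻]) = 7.613e-06; pOH = 5.12; pH = 14 − pOH = 8.88.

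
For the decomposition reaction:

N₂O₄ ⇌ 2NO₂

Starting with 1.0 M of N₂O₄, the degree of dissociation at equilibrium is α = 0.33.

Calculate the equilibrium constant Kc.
K_c = 0.6501

x = α·[A]₀ = 0.33 × 1.0 = 0.33 M dissociated.
At eq: [N₂O₄] = 1.0 − 0.33 = 0.67 M; [NO₂] = 2x = 0.66 M.
Kc = [NO₂]²/[N₂O₄] = (0.66)²/0.67 = 0.6501.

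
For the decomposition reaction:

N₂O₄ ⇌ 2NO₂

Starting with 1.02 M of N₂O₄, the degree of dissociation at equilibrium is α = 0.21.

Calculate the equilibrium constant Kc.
K_c = 0.2278

x = α·[A]₀ = 0.21 × 1.02 = 0.2142 M dissociated.
At eq: [N₂O₄] = 1.02 − 0.2142 = 0.8058 M; [NO₂] = 2x = 0.4284 M.
Kc = [NO₂]²/[N₂O₄] = (0.4284)²/0.8058 = 0.2278.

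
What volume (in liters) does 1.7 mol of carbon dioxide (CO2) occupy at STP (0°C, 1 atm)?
At STP, 1 mol of gas occupies 22.4 L
Volume = 1.7 mol × 22.4 L/mol = 38.08 L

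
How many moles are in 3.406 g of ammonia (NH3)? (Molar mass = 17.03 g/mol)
Moles = 3.406 g ÷ 17.03 g/mol = 0.2 mol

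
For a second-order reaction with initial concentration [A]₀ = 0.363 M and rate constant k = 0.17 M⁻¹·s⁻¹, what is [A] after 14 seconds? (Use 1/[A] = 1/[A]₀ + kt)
0.1947 M

1/[A] = 1/[A]₀ + k·t = 1/0.363 + (0.17)·(14) = 2.7548 + 2.3800 = 5.1348
[A] = 1/5.1348 = 0.1947 M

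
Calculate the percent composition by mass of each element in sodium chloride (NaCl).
Na: 39.34%, Cl: 60.66%

Molar mass of NaCl = 58.44 g/mol
% Na = (1 × 22.99) / 58.44 × 100% = 22.99 / 58.44 × 100% = 39.34%
% Cl = (1 × 35.45) / 58.44 × 100% = 35.45 / 58.44 × 100% = 60.66%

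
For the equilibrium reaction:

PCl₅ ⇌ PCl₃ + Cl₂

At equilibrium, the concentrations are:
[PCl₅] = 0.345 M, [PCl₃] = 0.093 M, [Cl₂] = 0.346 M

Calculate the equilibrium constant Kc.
K_c = 0.0933

Kc = ([PCl₃] × [Cl₂]) / ([PCl₅])
   = ((0.093)·(0.346)) / ((0.345))
   = 0.032178 / 0.345 = 0.0933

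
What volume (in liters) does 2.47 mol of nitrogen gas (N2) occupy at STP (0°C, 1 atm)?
At STP, 1 mol of gas occupies 22.4 L
Volume = 2.47 mol × 22.4 L/mol = 55.33 L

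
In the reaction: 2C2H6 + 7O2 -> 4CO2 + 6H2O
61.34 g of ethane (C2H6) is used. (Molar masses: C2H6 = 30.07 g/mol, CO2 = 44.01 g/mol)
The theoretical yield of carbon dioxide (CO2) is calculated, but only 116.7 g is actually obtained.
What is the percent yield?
Moles of C2H6 = 61.34 g ÷ 30.07 g/mol = 2.03991 mol
Mole ratio: 4 mol CO2 / 2 mol C2H6
Moles of CO2 = 2.03991 × (4/2) = 4.07981 mol
Theoretical yield = 4.07981 mol × 44.01 g/mol = 179.55 g
Actual yield = 116.7 g
Percent yield = (116.7 / 179.55) × 100% = 65.0%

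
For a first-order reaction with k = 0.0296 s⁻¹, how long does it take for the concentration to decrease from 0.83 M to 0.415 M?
23.42 s

From ln[A] = ln[A]₀ - k·t: t = ln([A]₀/[A])/k = ln(0.83/0.415)/0.0296 = ln(2.0000)/0.0296 = 0.6931/0.0296 = 23.42 s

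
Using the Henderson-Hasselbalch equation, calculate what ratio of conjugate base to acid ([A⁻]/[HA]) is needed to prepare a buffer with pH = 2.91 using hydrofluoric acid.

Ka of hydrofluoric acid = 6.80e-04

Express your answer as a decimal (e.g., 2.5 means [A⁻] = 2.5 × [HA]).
[A⁻]/[HA] = 0.553

pKa = −log(6.80e-04) = 3.1675. pH = pKa + log([A⁻]/[HA]). 2.91 = 3.1675 + log(ratio). log(ratio) = 2.91 − 3.1675 = -0.2575. ratio = 10^(-0.2575) = 0.553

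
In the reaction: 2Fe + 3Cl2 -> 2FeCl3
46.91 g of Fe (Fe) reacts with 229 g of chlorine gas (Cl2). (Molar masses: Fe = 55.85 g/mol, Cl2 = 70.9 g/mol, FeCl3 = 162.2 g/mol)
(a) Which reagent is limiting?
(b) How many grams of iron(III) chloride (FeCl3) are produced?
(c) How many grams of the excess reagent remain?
(a) Fe, (b) 136.2 g, (c) 139.7 g

Moles of Fe = 46.91 g ÷ 55.85 g/mol = 0.839928 mol
Moles of Cl2 = 229 g ÷ 70.9 g/mol = 3.2299 mol
Moles ÷ coefficient: Fe: 0.839928/2 = 0.42, Cl2: 3.2299/3 = 1.077
(a) Fe has the smaller value, so Fe is the limiting reagent.
(b) Moles of FeCl3 = 0.839928 mol Fe × (2/2) = 0.839928 mol; mass = 0.839928 mol × 162.2 g/mol = 136.2 g
(c) Cl2 consumed = 0.839928 × (3/2) = 1.25989 mol; remaining = 3.2299 − 1.25989 = 1.97001 mol; mass = 1.97001 mol × 70.9 g/mol = 139.7 g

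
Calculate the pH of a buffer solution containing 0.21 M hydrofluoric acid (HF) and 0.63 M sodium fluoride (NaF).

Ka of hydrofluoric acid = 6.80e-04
pH = 3.64

pKa = -log(6.80e-04) = 3.17. pH = pKa + log([A⁻]/[HA]) = 3.17 + log(0.63/0.21)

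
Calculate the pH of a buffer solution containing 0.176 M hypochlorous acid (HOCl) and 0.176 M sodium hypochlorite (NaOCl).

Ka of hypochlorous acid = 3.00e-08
pH = 7.52

pKa = -log(3.00e-08) = 7.52. pH = pKa + log([A⁻]/[HA]) = 7.52 + log(0.176/0.176)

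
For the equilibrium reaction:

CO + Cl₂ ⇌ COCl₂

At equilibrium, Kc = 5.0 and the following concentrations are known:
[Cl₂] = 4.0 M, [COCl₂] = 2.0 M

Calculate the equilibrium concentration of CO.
[CO] = 0.1000 M

Kc = ([COCl₂]) / ([CO] × [Cl₂]) = 5.0
[CO]^1 = (product terms)/(Kc · other reactant terms) = 2 / (5.0 · 4) = 0.1
[CO] = 0.1000 M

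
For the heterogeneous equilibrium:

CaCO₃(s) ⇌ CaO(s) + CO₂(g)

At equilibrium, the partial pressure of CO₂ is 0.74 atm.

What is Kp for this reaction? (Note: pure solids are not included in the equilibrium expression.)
K_p = 0.74

Solids (CaCO₃, CaO) have activity 1 and are excluded.
Kp = P(CO₂) = 0.74.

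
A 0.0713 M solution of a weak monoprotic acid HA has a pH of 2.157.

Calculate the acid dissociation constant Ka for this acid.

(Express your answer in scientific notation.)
K_a = 7.54e-04

[H⁺] = 10^(−pH) = 10^(−2.157) = 6.966e-03 M. For HA ⇌ H⁺ + A⁻, Ka = x²/(C − x) = (6.966e-03)²/(0.0713 − 6.966e-03) = 7.54e-04.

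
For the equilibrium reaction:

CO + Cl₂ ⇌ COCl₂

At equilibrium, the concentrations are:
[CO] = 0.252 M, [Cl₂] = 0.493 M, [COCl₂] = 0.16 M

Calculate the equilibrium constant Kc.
K_c = 1.2879

Kc = ([COCl₂]) / ([CO] × [Cl₂])
   = ((0.16)) / ((0.252)·(0.493))
   = 0.16 / 0.12424 = 1.2879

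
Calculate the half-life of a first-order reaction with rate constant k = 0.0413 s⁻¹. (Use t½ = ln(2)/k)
16.78 s

t½ = ln(2)/k = 0.6931/0.0413 = 16.78 s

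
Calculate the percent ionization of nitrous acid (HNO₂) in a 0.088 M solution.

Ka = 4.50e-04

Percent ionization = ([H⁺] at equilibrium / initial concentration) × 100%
Percent ionization = 6.9%

Let x = [H⁺]. Ka = x²/(C - x) ⇒ x² + (4.50e-04)x - (4.50e-04)(0.088) = 0. x = 6.0719e-03. Percent = (6.0719e-03/0.088) × 100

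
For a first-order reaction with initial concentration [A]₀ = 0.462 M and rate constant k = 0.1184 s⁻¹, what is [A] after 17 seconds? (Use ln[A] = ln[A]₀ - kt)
0.0617 M

ln[A] = ln[A]₀ - k·t = ln(0.462) - (0.1184)·(17) = -0.7722 - 2.0128 = -2.7850
[A] = e^(-2.7850) = 0.0617 M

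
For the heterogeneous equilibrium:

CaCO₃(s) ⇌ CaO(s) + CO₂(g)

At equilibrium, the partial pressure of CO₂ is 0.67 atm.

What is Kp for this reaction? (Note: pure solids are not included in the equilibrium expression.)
K_p = 0.67

Solids (CaCO₃, CaO) have activity 1 and are excluded.
Kp = P(CO₂) = 0.67.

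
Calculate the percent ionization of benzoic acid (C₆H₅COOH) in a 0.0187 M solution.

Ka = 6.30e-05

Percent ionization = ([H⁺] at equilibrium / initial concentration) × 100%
Percent ionization = 5.64%

Let x = [H⁺]. Ka = x²/(C - x) ⇒ x² + (6.30e-05)x - (6.30e-05)(0.0187) = 0. x = 1.0544e-03. Percent = (1.0544e-03/0.0187) × 100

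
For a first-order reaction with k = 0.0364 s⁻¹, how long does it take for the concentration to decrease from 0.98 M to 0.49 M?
19.04 s

From ln[A] = ln[A]₀ - k·t: t = ln([A]₀/[A])/k = ln(0.98/0.49)/0.0364 = ln(2.0000)/0.0364 = 0.6931/0.0364 = 19.04 s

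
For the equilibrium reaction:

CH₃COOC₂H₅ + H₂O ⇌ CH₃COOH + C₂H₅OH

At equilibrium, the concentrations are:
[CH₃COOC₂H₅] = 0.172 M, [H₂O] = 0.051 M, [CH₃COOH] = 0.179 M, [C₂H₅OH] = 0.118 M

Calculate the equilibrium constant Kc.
K_c = 2.4079

Kc = ([CH₃COOH] × [C₂H₅OH]) / ([CH₃COOC₂H₅] × [H₂O])
   = ((0.179)·(0.118)) / ((0.172)·(0.051))
   = 0.021122 / 0.008772 = 2.4079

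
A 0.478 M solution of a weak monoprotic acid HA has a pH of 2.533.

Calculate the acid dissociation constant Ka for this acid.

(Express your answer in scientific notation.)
K_a = 1.81e-05

[H⁺] = 10^(−pH) = 10^(−2.533) = 2.931e-03 M. For HA ⇌ H⁺ + A⁻, Ka = x²/(C − x) = (2.931e-03)²/(0.478 − 2.931e-03) = 1.81e-05.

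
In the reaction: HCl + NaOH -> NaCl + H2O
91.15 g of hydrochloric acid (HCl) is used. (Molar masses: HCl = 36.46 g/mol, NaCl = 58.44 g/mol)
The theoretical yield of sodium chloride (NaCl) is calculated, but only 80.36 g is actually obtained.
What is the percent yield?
Moles of HCl = 91.15 g ÷ 36.46 g/mol = 2.5 mol
Mole ratio: 1 mol NaCl / 1 mol HCl
Moles of NaCl = 2.5 × (1/1) = 2.5 mol
Theoretical yield = 2.5 mol × 58.44 g/mol = 146.1 g
Actual yield = 80.36 g
Percent yield = (80.36 / 146.1) × 100% = 55.0%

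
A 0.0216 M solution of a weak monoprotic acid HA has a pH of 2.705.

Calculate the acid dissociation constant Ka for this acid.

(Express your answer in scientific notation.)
K_a = 1.98e-04

[H⁺] = 10^(−pH) = 10^(−2.705) = 1.972e-03 M. For HA ⇌ H⁺ + A⁻, Ka = x²/(C − x) = (1.972e-03)²/(0.0216 − 1.972e-03) = 1.98e-04.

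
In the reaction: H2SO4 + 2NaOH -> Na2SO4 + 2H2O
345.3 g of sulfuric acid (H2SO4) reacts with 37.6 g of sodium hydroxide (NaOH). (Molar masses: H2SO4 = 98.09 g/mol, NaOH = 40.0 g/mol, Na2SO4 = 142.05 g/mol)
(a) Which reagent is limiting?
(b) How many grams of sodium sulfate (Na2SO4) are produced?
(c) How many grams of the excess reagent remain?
(a) NaOH, (b) 66.76 g, (c) 299.2 g

Moles of H2SO4 = 345.3 g ÷ 98.09 g/mol = 3.52024 mol
Moles of NaOH = 37.6 g ÷ 40.0 g/mol = 0.94 mol
Moles ÷ coefficient: H2SO4: 3.52024/1 = 3.52, NaOH: 0.94/2 = 0.47
(a) NaOH has the smaller value, so NaOH is the limiting reagent.
(b) Moles of Na2SO4 = 0.94 mol NaOH × (1/2) = 0.47 mol; mass = 0.47 mol × 142.05 g/mol = 66.76 g
(c) H2SO4 consumed = 0.94 × (1/2) = 0.47 mol; remaining = 3.52024 − 0.47 = 3.05024 mol; mass = 3.05024 mol × 98.09 g/mol = 299.2 g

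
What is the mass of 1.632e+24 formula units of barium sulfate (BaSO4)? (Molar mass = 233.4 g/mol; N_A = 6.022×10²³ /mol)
Moles = 1.632e+24 ÷ 6.022×10²³ = 2.71006 mol
Mass = 2.71006 mol × 233.4 g/mol = 632.5 g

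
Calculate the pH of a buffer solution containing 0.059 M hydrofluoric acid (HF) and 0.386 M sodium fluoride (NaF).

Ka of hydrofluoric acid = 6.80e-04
pH = 3.98

pKa = -log(6.80e-04) = 3.17. pH = pKa + log([A⁻]/[HA]) = 3.17 + log(0.386/0.059)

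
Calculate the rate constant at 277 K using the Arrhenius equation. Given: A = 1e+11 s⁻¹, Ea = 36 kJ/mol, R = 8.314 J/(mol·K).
1.63e+04 s⁻¹

k = A·exp(-Ea/(R·T)) = 1e+11·exp(-36000/(8.314·277)) = 1e+11·exp(-15.6319) = 1e+11·1.6261e-07 = 1.63e+04 s⁻¹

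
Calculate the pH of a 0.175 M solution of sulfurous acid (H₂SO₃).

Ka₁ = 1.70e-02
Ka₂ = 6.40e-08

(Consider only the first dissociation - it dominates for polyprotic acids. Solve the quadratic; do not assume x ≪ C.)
pH = 1.33

x² + Ka₁·x − Ka₁·C = 0 with Ka₁ = 1.70e-02, C = 0.175.
x = (−Ka₁ + √(Ka₁² + 4·Ka₁·C))/2 = 4.6702e-02 M, so pH = 1.33.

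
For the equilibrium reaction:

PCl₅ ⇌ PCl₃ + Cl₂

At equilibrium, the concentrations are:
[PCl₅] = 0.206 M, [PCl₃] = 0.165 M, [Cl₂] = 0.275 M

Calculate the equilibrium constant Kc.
K_c = 0.2203

Kc = ([PCl₃] × [Cl₂]) / ([PCl₅])
   = ((0.165)·(0.275)) / ((0.206))
   = 0.045375 / 0.206 = 0.2203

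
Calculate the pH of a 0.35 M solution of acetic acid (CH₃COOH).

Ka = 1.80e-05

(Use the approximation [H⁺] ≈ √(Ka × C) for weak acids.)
pH = 2.60

[H⁺] = √(Ka × C) = √(1.80e-05 × 0.35) = 2.5100e-03. pH = -log(2.5100e-03)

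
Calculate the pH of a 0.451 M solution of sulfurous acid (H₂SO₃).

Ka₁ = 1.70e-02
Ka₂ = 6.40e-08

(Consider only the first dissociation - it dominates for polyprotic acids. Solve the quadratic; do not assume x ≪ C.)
pH = 1.10

x² + Ka₁·x − Ka₁·C = 0 with Ka₁ = 1.70e-02, C = 0.451.
x = (−Ka₁ + √(Ka₁² + 4·Ka₁·C))/2 = 7.9473e-02 M, so pH = 1.10.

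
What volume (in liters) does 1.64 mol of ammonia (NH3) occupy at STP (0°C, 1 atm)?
At STP, 1 mol of gas occupies 22.4 L
Volume = 1.64 mol × 22.4 L/mol = 36.74 L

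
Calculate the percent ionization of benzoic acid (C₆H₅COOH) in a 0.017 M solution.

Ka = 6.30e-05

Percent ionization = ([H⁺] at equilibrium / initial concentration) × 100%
Percent ionization = 5.91%

Let x = [H⁺]. Ka = x²/(C - x) ⇒ x² + (6.30e-05)x - (6.30e-05)(0.017) = 0. x = 1.0039e-03. Percent = (1.0039e-03/0.017) × 100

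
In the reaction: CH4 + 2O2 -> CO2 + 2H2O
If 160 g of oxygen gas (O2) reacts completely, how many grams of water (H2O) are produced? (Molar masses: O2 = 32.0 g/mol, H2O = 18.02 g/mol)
Moles of O2 = 160 g ÷ 32.0 g/mol = 5 mol
Mole ratio: 2 mol H2O / 2 mol O2
Moles of H2O = 5 × (2/2) = 5 mol
Mass of H2O = 5 mol × 18.02 g/mol = 90.1 g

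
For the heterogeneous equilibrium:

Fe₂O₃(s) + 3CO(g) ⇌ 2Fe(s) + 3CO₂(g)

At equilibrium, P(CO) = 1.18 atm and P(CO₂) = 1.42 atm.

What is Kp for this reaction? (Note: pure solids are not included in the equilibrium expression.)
K_p = 1.743

Solids (Fe₂O₃, Fe) are excluded.
Kp = P(CO₂)³/P(CO)³ = (1.42)³/(1.18)³ = 2.863/1.643 = 1.743.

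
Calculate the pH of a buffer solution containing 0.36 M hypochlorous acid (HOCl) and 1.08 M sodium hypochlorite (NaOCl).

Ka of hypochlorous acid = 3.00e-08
pH = 8.00

pKa = -log(3.00e-08) = 7.52. pH = pKa + log([A⁻]/[HA]) = 7.52 + log(1.08/0.36)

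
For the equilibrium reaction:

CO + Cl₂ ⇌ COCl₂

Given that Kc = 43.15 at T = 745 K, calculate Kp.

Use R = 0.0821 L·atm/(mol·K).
K_p = 0.7055

Δn = (moles gaseous products) − (moles gaseous reactants) = -1
T = 745 K; RT = 0.0821 × 745 = 61.1645
Kp = Kc·(RT)^Δn = 43.15 × (61.1645)^-1 = 43.15 × 0.0163494 = 0.7055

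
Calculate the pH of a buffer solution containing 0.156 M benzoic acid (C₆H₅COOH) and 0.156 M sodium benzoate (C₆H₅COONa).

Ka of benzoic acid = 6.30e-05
pH = 4.20

pKa = -log(6.30e-05) = 4.20. pH = pKa + log([A⁻]/[HA]) = 4.20 + log(0.156/0.156)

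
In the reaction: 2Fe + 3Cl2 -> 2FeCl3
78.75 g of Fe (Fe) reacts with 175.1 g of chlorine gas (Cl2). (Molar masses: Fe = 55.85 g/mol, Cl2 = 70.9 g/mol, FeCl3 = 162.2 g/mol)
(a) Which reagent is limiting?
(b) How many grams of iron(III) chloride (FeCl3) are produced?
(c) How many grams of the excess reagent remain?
(a) Fe, (b) 228.7 g, (c) 25.14 g

Moles of Fe = 78.75 g ÷ 55.85 g/mol = 1.41003 mol
Moles of Cl2 = 175.1 g ÷ 70.9 g/mol = 2.46968 mol
Moles ÷ coefficient: Fe: 1.41003/2 = 0.705, Cl2: 2.46968/3 = 0.8232
(a) Fe has the smaller value, so Fe is the limiting reagent.
(b) Moles of FeCl3 = 1.41003 mol Fe × (2/2) = 1.41003 mol; mass = 1.41003 mol × 162.2 g/mol = 228.7 g
(c) Cl2 consumed = 1.41003 × (3/2) = 2.11504 mol; remaining = 2.46968 − 2.11504 = 0.354635 mol; mass = 0.354635 mol × 70.9 g/mol = 25.14 g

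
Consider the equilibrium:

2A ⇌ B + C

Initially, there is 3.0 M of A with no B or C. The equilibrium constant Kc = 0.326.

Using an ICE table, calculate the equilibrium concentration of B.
[B] = 0.800 M

ICE: [A] = 3.0 − 2x, [B] = [C] = x.
Kc = x²/(3.0 − 2x)² = 0.326 ⇒ √Kc = x/(3.0 − 2x).
x = √0.326·3.0/(1 + 2√0.326) = 0.57096·3.0/2.1419 = 0.7997.
[B] = x = 0.800 M.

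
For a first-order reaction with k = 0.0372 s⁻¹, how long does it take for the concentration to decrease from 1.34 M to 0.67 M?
18.63 s

From ln[A] = ln[A]₀ - k·t: t = ln([A]₀/[A])/k = ln(1.34/0.67)/0.0372 = ln(2.0000)/0.0372 = 0.6931/0.0372 = 18.63 s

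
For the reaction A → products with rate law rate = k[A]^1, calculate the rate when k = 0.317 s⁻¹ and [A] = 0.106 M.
0.0336 M/s

rate = k·[A]^1 = 0.317·(0.106)^1 = 0.317·0.106 = 0.0336 M/s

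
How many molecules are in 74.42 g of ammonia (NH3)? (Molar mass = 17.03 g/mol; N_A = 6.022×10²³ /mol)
Moles = 74.42 g ÷ 17.03 g/mol = 4.36994 mol
Molecules = 4.36994 mol × 6.022×10²³ /mol = 2.632e+24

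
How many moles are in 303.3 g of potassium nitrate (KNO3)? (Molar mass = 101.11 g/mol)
Moles = 303.3 g ÷ 101.11 g/mol = 3 mol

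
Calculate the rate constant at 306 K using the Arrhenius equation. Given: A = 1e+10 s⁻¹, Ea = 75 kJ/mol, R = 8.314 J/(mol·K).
1.57e-03 s⁻¹

k = A·exp(-Ea/(R·T)) = 1e+10·exp(-75000/(8.314·306)) = 1e+10·exp(-29.4802) = 1e+10·1.5737e-13 = 1.57e-03 s⁻¹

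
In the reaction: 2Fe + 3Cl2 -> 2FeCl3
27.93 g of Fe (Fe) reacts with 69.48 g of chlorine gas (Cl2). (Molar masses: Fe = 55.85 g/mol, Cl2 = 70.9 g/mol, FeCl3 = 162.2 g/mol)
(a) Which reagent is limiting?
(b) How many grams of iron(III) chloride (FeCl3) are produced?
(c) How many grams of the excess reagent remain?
(a) Fe, (b) 81.11 g, (c) 16.3 g

Moles of Fe = 27.93 g ÷ 55.85 g/mol = 0.50009 mol
Moles of Cl2 = 69.48 g ÷ 70.9 g/mol = 0.979972 mol
Moles ÷ coefficient: Fe: 0.50009/2 = 0.25, Cl2: 0.979972/3 = 0.3267
(a) Fe has the smaller value, so Fe is the limiting reagent.
(b) Moles of FeCl3 = 0.50009 mol Fe × (2/2) = 0.50009 mol; mass = 0.50009 mol × 162.2 g/mol = 81.11 g
(c) Cl2 consumed = 0.50009 × (3/2) = 0.750134 mol; remaining = 0.979972 − 0.750134 = 0.229838 mol; mass = 0.229838 mol × 70.9 g/mol = 16.3 g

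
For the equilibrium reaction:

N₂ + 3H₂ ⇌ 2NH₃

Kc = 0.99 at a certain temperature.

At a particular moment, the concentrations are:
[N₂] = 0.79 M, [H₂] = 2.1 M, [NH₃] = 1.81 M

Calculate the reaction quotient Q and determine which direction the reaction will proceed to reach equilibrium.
Q = 0.448, Q < K, reaction proceeds forward (toward products)

Q = ([NH₃]^2) / ([N₂] × [H₂]^3)
  = ((1.81)^2) / ((0.79)·(2.1)^3) = 3.2761/7.3162 = 0.4478
Since Q = 0.4478 < Kc = 0.99, the reaction proceeds forward (toward products) to reach equilibrium.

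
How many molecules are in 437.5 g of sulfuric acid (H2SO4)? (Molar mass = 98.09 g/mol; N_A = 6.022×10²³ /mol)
Moles = 437.5 g ÷ 98.09 g/mol = 4.46019 mol
Molecules = 4.46019 mol × 6.022×10²³ /mol = 2.686e+24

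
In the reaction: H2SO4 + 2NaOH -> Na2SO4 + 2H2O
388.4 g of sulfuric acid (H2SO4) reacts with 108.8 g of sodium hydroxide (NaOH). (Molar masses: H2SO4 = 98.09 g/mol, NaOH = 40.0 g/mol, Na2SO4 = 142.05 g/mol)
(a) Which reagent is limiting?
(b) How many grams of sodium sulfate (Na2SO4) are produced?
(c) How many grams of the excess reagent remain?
(a) NaOH, (b) 193.2 g, (c) 255 g

Moles of H2SO4 = 388.4 g ÷ 98.09 g/mol = 3.95963 mol
Moles of NaOH = 108.8 g ÷ 40.0 g/mol = 2.72 mol
Moles ÷ coefficient: H2SO4: 3.95963/1 = 3.96, NaOH: 2.72/2 = 1.36
(a) NaOH has the smaller value, so NaOH is the limiting reagent.
(b) Moles of Na2SO4 = 2.72 mol NaOH × (1/2) = 1.36 mol; mass = 1.36 mol × 142.05 g/mol = 193.2 g
(c) H2SO4 consumed = 2.72 × (1/2) = 1.36 mol; remaining = 3.95963 − 1.36 = 2.59963 mol; mass = 2.59963 mol × 98.09 g/mol = 255 g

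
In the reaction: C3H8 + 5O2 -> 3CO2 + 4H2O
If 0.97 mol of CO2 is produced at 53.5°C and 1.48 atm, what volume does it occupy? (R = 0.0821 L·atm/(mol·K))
T = 53.5°C + 273.15 = 326.65 K
V = nRT/P = (0.97 × 0.0821 × 326.65) / 1.48
V = 17.58 L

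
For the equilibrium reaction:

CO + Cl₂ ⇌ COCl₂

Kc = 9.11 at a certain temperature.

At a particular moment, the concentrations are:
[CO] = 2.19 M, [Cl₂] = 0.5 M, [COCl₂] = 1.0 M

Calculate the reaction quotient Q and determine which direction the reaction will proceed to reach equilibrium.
Q = 0.913, Q < K, reaction proceeds forward (toward products)

Q = ([COCl₂]) / ([CO] × [Cl₂])
  = ((1.0)) / ((2.19)·(0.5)) = 1/1.095 = 0.9132
Since Q = 0.9132 < Kc = 9.11, the reaction proceeds forward (toward products) to reach equilibrium.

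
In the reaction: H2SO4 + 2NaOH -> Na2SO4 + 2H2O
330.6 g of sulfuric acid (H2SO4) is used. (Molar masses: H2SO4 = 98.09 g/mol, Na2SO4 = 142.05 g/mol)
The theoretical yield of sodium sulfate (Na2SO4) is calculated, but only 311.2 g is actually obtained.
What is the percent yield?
Moles of H2SO4 = 330.6 g ÷ 98.09 g/mol = 3.37037 mol
Mole ratio: 1 mol Na2SO4 / 1 mol H2SO4
Moles of Na2SO4 = 3.37037 × (1/1) = 3.37037 mol
Theoretical yield = 3.37037 mol × 142.05 g/mol = 478.76 g
Actual yield = 311.2 g
Percent yield = (311.2 / 478.76) × 100% = 65.0%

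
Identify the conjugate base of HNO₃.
Conjugate base: NO₃⁻

Conjugate acid-base pairs differ by one H⁺. Ka × Kb = Kw for a conjugate pair.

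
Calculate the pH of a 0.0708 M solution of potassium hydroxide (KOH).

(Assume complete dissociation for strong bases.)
pH = 12.85

[OH⁻] = 0.0708 M for strong base. pOH = -log[OH⁻] = 1.15, pH = 14 - pOH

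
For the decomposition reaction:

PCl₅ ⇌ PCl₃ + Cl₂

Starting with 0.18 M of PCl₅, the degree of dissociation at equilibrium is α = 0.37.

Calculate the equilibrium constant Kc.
K_c = 0.0391

x = α·[A]₀ = 0.37 × 0.18 = 0.0666 M dissociated.
At eq: [PCl₅] = 0.18 − 0.0666 = 0.1134 M; [PCl₃] = [Cl₂] = x = 0.0666 M.
Kc = [PCl₃][Cl₂]/[PCl₅] = (0.0666)²/0.1134 = 0.03911.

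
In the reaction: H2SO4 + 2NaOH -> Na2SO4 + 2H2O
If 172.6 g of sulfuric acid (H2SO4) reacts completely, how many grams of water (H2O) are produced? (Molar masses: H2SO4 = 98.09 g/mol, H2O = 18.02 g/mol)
Moles of H2SO4 = 172.6 g ÷ 98.09 g/mol = 1.75961 mol
Mole ratio: 2 mol H2O / 1 mol H2SO4
Moles of H2O = 1.75961 × (2/1) = 3.51922 mol
Mass of H2O = 3.51922 mol × 18.02 g/mol = 63.42 g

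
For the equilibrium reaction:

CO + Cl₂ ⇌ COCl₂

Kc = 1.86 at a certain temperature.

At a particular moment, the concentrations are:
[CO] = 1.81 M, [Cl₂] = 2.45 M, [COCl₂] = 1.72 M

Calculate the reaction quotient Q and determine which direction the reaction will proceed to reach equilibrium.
Q = 0.388, Q < K, reaction proceeds forward (toward products)

Q = ([COCl₂]) / ([CO] × [Cl₂])
  = ((1.72)) / ((1.81)·(2.45)) = 1.72/4.4345 = 0.3879
Since Q = 0.3879 < Kc = 1.86, the reaction proceeds forward (toward products) to reach equilibrium.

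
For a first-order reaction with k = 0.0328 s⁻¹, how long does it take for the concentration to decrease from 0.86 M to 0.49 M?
17.15 s

From ln[A] = ln[A]₀ - k·t: t = ln([A]₀/[A])/k = ln(0.86/0.49)/0.0328 = ln(1.7551)/0.0328 = 0.5625/0.0328 = 17.15 s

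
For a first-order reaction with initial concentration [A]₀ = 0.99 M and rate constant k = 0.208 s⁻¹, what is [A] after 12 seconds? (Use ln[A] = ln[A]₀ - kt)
0.0816 M

ln[A] = ln[A]₀ - k·t = ln(0.99) - (0.208)·(12) = -0.0101 - 2.4960 = -2.5061
[A] = e^(-2.5061) = 0.0816 M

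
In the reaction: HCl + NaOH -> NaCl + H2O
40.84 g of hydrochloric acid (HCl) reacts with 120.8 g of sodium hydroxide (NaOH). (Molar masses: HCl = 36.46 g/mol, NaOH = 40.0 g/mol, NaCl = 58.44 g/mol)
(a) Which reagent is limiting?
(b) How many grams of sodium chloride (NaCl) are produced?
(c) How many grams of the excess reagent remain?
(a) HCl, (b) 65.46 g, (c) 75.99 g

Moles of HCl = 40.84 g ÷ 36.46 g/mol = 1.12013 mol
Moles of NaOH = 120.8 g ÷ 40.0 g/mol = 3.02 mol
Moles ÷ coefficient: HCl: 1.12013/1 = 1.12, NaOH: 3.02/1 = 3.02
(a) HCl has the smaller value, so HCl is the limiting reagent.
(b) Moles of NaCl = 1.12013 mol HCl × (1/1) = 1.12013 mol; mass = 1.12013 mol × 58.44 g/mol = 65.46 g
(c) NaOH consumed = 1.12013 × (1/1) = 1.12013 mol; remaining = 3.02 − 1.12013 = 1.89987 mol; mass = 1.89987 mol × 40.0 g/mol = 75.99 g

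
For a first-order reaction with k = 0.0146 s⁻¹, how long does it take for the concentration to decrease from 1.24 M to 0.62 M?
47.48 s

From ln[A] = ln[A]₀ - k·t: t = ln([A]₀/[A])/k = ln(1.24/0.62)/0.0146 = ln(2.0000)/0.0146 = 0.6931/0.0146 = 47.48 s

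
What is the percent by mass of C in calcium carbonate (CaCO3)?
Mass of C in formula = 12.01 × 1 = 12.01 g/mol
Molar mass = 100.09 g/mol
% C = (12.01/100.09) × 100% = 12.00%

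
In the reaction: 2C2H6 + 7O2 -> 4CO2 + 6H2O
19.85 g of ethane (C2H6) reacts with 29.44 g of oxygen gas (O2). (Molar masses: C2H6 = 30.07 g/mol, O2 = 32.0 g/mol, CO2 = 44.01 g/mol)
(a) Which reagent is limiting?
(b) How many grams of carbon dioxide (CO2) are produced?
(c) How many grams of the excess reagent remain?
(a) O2, (b) 23.14 g, (c) 11.95 g

Moles of C2H6 = 19.85 g ÷ 30.07 g/mol = 0.660126 mol
Moles of O2 = 29.44 g ÷ 32.0 g/mol = 0.92 mol
Moles ÷ coefficient: C2H6: 0.660126/2 = 0.3301, O2: 0.92/7 = 0.1314
(a) O2 has the smaller value, so O2 is the limiting reagent.
(b) Moles of CO2 = 0.92 mol O2 × (4/7) = 0.525714 mol; mass = 0.525714 mol × 44.01 g/mol = 23.14 g
(c) C2H6 consumed = 0.92 × (2/7) = 0.262857 mol; remaining = 0.660126 − 0.262857 = 0.397269 mol; mass = 0.397269 mol × 30.07 g/mol = 11.95 g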